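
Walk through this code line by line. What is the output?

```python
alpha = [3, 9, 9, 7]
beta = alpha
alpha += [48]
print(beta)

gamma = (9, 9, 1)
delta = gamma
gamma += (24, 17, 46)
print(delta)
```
[3, 9, 9, 7, 48]
(9, 9, 1)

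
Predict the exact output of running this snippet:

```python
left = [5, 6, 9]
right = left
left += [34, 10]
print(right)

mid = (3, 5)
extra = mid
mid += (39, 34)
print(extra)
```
[5, 6, 9, 34, 10]
(3, 5)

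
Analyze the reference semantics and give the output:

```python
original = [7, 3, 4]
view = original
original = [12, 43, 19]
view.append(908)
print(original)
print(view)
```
[12, 43, 19]
[7, 3, 4, 908]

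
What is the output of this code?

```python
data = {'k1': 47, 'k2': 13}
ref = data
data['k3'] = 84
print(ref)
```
{'k1': 47, 'k2': 13, 'k3': 84}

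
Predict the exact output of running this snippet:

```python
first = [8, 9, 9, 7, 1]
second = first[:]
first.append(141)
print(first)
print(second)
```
[8, 9, 9, 7, 1, 141]
[8, 9, 9, 7, 1]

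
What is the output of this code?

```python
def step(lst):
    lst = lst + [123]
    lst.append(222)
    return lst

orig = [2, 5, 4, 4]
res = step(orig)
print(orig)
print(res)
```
[2, 5, 4, 4]
[2, 5, 4, 4, 123, 222]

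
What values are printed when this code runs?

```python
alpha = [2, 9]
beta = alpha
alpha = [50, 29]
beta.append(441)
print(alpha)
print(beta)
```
[50, 29]
[2, 9, 441]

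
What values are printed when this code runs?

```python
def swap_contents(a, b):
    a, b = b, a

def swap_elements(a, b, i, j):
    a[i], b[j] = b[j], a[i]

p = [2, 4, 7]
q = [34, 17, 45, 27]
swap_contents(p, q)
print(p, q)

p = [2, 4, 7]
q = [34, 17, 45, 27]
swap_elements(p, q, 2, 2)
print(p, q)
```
[2, 4, 7] [34, 17, 45, 27]
[2, 4, 45] [34, 17, 7, 27]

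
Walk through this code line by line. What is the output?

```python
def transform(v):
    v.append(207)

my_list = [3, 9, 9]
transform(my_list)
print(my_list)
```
[3, 9, 9, 207]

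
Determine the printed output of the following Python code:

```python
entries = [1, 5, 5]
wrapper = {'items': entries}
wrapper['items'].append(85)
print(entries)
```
[1, 5, 5, 85]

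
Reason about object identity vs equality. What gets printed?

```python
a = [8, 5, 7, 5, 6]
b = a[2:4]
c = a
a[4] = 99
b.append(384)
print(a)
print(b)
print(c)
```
[8, 5, 7, 5, 99]
[7, 5, 384]
[8, 5, 7, 5, 99]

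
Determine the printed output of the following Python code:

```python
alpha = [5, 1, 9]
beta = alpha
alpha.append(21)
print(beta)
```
[5, 1, 9, 21]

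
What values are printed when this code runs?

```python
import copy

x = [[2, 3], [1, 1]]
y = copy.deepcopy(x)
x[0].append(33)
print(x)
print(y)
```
[[2, 3, 33], [1, 1]]
[[2, 3], [1, 1]]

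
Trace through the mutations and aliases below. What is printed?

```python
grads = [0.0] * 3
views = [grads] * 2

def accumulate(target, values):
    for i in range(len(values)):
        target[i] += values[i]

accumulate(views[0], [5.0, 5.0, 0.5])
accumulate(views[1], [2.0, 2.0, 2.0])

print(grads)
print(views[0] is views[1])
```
[7.0, 7.0, 2.5]
True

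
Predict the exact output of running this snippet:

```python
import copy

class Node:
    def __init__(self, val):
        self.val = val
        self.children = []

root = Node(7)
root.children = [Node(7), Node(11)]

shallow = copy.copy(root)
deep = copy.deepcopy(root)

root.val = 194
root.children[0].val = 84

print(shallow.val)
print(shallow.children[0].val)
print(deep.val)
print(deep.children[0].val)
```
7
84
7
7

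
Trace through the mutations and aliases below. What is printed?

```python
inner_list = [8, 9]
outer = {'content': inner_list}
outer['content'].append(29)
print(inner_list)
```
[8, 9, 29]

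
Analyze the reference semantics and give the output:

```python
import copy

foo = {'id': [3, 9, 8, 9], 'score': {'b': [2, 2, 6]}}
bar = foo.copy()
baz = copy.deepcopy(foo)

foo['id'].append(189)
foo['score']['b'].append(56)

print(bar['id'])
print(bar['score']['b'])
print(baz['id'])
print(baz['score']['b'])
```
[3, 9, 8, 9, 189]
[2, 2, 6, 56]
[3, 9, 8, 9]
[2, 2, 6]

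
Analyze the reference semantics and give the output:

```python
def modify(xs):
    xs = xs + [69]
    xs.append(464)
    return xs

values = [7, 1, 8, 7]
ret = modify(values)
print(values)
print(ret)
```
[7, 1, 8, 7]
[7, 1, 8, 7, 69, 464]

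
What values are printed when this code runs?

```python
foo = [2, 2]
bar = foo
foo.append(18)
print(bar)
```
[2, 2, 18]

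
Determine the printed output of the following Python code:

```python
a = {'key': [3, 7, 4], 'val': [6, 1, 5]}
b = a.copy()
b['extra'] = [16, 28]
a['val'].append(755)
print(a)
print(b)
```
{'key': [3, 7, 4], 'val': [6, 1, 5, 755]}
{'key': [3, 7, 4], 'val': [6, 1, 5, 755], 'extra': [16, 28]}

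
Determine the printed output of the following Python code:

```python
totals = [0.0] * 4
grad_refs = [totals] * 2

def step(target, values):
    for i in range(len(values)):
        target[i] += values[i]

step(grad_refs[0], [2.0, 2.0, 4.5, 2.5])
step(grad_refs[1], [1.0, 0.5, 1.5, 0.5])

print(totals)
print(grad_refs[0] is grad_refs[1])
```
[3.0, 2.5, 6.0, 3.0]
True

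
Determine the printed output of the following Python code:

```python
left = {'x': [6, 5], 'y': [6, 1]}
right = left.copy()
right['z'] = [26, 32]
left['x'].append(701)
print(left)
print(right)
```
{'x': [6, 5, 701], 'y': [6, 1]}
{'x': [6, 5, 701], 'y': [6, 1], 'z': [26, 32]}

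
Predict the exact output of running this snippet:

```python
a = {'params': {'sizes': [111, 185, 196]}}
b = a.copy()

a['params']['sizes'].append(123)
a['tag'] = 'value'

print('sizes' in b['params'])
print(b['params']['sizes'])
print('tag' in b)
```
True
[111, 185, 196, 123]
False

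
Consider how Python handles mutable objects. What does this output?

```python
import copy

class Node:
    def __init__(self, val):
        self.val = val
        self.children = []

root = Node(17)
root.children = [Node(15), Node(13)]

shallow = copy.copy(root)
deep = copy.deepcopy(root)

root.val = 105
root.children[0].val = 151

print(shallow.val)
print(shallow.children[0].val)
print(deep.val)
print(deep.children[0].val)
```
17
151
17
15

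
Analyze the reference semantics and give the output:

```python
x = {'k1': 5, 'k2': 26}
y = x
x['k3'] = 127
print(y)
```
{'k1': 5, 'k2': 26, 'k3': 127}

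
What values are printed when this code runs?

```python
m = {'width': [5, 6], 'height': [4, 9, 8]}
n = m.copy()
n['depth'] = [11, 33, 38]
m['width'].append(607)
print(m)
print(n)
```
{'width': [5, 6, 607], 'height': [4, 9, 8]}
{'width': [5, 6, 607], 'height': [4, 9, 8], 'depth': [11, 33, 38]}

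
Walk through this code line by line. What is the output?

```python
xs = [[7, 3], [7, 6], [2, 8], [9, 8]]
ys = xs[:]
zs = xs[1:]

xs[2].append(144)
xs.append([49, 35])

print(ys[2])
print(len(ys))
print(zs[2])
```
[2, 8, 144]
4
[9, 8]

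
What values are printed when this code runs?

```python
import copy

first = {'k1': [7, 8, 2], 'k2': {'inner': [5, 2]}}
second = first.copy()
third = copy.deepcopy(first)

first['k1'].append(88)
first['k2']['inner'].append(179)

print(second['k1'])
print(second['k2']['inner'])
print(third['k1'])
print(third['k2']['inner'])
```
[7, 8, 2, 88]
[5, 2, 179]
[7, 8, 2]
[5, 2]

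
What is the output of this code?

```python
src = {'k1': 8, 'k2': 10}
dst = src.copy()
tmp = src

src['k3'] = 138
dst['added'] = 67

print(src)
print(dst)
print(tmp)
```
{'k1': 8, 'k2': 10, 'k3': 138}
{'k1': 8, 'k2': 10, 'added': 67}
{'k1': 8, 'k2': 10, 'k3': 138}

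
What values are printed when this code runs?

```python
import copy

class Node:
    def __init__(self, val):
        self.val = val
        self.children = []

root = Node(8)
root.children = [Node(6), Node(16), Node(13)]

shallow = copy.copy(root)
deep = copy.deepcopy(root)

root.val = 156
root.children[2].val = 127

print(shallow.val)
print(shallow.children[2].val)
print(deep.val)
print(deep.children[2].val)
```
8
127
8
13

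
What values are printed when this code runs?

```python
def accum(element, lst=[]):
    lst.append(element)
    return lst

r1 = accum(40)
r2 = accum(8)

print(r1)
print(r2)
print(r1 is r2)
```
[40, 8]
[40, 8]
True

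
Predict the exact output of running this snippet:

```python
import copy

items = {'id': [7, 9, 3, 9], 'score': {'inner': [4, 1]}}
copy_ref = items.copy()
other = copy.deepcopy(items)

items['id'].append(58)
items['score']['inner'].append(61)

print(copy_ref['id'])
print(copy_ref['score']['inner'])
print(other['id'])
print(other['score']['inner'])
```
[7, 9, 3, 9, 58]
[4, 1, 61]
[7, 9, 3, 9]
[4, 1]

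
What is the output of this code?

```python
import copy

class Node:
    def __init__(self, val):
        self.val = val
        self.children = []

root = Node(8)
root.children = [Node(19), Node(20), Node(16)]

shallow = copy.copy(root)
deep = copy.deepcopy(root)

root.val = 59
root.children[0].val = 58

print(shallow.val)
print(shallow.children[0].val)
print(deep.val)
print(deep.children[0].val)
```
8
58
8
19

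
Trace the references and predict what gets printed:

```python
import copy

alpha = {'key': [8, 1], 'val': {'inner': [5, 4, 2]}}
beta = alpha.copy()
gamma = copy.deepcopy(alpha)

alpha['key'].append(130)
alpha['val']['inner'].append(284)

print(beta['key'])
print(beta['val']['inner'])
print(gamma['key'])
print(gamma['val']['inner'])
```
[8, 1, 130]
[5, 4, 2, 284]
[8, 1]
[5, 4, 2]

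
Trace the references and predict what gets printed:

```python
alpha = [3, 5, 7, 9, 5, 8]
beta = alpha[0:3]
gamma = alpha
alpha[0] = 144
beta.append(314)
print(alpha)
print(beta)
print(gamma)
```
[144, 5, 7, 9, 5, 8]
[3, 5, 7, 314]
[144, 5, 7, 9, 5, 8]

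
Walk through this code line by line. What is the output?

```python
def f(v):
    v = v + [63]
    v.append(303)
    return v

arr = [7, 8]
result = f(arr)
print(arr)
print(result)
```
[7, 8]
[7, 8, 63, 303]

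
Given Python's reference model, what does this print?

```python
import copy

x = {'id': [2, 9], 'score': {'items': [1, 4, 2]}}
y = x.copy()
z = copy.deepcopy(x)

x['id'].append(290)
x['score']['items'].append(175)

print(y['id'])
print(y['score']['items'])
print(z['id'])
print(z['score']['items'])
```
[2, 9, 290]
[1, 4, 2, 175]
[2, 9]
[1, 4, 2]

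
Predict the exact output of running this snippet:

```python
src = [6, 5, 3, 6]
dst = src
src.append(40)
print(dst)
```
[6, 5, 3, 6, 40]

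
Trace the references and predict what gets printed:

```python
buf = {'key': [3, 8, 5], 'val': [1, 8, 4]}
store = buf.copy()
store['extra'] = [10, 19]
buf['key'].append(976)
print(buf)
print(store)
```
{'key': [3, 8, 5, 976], 'val': [1, 8, 4]}
{'key': [3, 8, 5, 976], 'val': [1, 8, 4], 'extra': [10, 19]}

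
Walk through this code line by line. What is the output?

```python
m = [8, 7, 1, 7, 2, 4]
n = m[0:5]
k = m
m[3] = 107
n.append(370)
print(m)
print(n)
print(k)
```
[8, 7, 1, 107, 2, 4]
[8, 7, 1, 7, 2, 370]
[8, 7, 1, 107, 2, 4]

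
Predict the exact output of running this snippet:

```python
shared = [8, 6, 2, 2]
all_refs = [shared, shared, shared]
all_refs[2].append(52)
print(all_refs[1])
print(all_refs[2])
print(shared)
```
[8, 6, 2, 2, 52]
[8, 6, 2, 2, 52]
[8, 6, 2, 2, 52]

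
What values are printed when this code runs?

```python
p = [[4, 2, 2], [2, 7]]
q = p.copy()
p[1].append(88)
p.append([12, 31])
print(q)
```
[[4, 2, 2], [2, 7, 88]]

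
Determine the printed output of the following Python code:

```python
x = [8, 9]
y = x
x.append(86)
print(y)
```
[8, 9, 86]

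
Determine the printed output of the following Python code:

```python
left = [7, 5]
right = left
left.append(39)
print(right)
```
[7, 5, 39]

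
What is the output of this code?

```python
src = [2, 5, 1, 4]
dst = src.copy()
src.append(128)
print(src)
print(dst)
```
[2, 5, 1, 4, 128]
[2, 5, 1, 4]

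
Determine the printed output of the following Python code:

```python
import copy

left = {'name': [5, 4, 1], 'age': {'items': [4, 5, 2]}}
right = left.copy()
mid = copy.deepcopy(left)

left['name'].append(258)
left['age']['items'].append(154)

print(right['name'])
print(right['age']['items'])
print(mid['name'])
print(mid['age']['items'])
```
[5, 4, 1, 258]
[4, 5, 2, 154]
[5, 4, 1]
[4, 5, 2]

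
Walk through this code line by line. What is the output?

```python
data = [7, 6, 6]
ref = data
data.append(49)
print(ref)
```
[7, 6, 6, 49]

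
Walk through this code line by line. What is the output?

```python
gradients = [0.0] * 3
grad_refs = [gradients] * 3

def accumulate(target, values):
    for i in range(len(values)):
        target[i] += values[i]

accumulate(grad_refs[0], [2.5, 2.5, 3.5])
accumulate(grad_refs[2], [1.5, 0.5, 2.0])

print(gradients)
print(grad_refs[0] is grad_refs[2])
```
[4.0, 3.0, 5.5]
True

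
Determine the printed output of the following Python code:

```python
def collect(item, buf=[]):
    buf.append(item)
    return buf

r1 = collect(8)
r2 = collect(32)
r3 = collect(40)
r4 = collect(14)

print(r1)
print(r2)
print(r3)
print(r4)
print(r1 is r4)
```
[8, 32, 40, 14]
[8, 32, 40, 14]
[8, 32, 40, 14]
[8, 32, 40, 14]
True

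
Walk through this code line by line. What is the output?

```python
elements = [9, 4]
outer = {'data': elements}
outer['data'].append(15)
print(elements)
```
[9, 4, 15]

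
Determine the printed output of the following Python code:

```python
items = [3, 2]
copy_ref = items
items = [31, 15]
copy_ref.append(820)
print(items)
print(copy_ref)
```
[31, 15]
[3, 2, 820]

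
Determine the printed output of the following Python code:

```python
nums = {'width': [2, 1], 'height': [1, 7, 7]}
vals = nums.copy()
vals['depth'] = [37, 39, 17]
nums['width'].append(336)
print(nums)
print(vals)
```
{'width': [2, 1, 336], 'height': [1, 7, 7]}
{'width': [2, 1, 336], 'height': [1, 7, 7], 'depth': [37, 39, 17]}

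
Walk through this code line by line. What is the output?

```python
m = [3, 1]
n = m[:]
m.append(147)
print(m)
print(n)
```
[3, 1, 147]
[3, 1]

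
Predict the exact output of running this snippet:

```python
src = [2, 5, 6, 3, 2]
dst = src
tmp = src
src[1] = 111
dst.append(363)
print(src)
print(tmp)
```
[2, 111, 6, 3, 2, 363]
[2, 111, 6, 3, 2, 363]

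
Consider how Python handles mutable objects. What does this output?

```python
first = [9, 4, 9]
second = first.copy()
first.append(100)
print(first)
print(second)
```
[9, 4, 9, 100]
[9, 4, 9]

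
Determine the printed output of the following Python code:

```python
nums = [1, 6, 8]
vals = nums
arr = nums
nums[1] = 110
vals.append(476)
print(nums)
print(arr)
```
[1, 110, 8, 476]
[1, 110, 8, 476]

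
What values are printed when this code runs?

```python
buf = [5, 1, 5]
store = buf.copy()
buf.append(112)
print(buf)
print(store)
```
[5, 1, 5, 112]
[5, 1, 5]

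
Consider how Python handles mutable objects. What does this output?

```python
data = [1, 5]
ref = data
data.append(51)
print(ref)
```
[1, 5, 51]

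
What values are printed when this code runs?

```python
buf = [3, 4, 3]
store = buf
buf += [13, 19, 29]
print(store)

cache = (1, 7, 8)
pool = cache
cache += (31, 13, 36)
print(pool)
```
[3, 4, 3, 13, 19, 29]
(1, 7, 8)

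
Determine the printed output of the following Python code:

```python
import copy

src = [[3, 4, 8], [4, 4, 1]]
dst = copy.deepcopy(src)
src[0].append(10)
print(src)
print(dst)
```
[[3, 4, 8, 10], [4, 4, 1]]
[[3, 4, 8], [4, 4, 1]]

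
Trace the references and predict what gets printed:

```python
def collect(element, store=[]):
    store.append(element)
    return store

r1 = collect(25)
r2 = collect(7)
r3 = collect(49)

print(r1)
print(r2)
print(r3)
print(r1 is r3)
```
[25, 7, 49]
[25, 7, 49]
[25, 7, 49]
True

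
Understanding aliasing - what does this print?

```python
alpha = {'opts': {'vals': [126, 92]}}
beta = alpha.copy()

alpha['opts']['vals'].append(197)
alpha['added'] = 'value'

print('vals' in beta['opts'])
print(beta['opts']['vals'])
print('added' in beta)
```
True
[126, 92, 197]
False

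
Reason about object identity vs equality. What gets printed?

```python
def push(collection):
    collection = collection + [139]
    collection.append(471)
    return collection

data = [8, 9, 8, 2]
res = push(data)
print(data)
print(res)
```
[8, 9, 8, 2]
[8, 9, 8, 2, 139, 471]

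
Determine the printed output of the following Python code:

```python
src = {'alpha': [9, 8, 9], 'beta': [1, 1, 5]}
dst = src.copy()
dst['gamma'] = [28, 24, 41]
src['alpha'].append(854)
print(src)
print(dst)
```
{'alpha': [9, 8, 9, 854], 'beta': [1, 1, 5]}
{'alpha': [9, 8, 9, 854], 'beta': [1, 1, 5], 'gamma': [28, 24, 41]}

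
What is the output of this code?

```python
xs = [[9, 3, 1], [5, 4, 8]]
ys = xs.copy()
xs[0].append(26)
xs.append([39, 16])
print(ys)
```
[[9, 3, 1, 26], [5, 4, 8]]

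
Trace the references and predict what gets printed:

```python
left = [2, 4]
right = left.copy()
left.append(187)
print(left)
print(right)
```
[2, 4, 187]
[2, 4]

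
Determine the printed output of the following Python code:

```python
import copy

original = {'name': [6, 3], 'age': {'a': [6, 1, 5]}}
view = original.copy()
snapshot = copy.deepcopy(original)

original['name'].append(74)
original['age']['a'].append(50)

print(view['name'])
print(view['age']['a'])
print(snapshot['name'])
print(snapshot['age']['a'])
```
[6, 3, 74]
[6, 1, 5, 50]
[6, 3]
[6, 1, 5]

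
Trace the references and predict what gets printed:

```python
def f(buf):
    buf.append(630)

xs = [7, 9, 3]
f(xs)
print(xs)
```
[7, 9, 3, 630]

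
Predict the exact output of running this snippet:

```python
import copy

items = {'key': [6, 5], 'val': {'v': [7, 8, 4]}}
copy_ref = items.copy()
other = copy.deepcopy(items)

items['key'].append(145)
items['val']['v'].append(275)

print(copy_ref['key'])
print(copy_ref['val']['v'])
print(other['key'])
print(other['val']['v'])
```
[6, 5, 145]
[7, 8, 4, 275]
[6, 5]
[7, 8, 4]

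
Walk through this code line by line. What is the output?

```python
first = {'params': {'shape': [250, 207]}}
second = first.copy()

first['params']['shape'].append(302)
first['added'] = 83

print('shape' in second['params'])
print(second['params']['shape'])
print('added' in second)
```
True
[250, 207, 302]
False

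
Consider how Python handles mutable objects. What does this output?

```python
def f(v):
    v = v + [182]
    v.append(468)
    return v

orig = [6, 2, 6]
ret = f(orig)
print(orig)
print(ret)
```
[6, 2, 6]
[6, 2, 6, 182, 468]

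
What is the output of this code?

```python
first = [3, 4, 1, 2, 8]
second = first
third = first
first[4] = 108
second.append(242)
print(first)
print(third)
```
[3, 4, 1, 2, 108, 242]
[3, 4, 1, 2, 108, 242]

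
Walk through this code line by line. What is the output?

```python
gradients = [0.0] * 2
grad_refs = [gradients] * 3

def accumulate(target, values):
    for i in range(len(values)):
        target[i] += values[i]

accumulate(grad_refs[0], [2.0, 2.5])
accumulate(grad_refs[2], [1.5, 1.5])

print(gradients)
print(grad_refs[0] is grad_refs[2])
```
[3.5, 4.0]
True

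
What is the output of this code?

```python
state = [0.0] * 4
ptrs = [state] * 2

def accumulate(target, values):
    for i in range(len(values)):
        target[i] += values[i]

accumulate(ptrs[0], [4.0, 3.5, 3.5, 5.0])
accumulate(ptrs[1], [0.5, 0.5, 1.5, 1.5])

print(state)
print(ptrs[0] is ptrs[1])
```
[4.5, 4.0, 5.0, 6.5]
True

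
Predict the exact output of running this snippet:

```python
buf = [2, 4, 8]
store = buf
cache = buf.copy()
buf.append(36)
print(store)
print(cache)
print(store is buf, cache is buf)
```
[2, 4, 8, 36]
[2, 4, 8]
True False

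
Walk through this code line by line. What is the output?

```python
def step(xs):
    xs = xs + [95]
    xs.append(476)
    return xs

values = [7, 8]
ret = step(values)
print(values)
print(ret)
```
[7, 8]
[7, 8, 95, 476]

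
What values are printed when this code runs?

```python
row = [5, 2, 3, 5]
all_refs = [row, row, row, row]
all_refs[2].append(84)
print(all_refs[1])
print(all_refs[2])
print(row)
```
[5, 2, 3, 5, 84]
[5, 2, 3, 5, 84]
[5, 2, 3, 5, 84]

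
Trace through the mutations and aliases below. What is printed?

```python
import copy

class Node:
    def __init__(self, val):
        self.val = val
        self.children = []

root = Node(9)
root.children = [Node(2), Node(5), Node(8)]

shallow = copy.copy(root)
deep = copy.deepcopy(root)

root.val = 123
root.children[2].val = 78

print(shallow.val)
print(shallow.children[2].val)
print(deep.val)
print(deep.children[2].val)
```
9
78
9
8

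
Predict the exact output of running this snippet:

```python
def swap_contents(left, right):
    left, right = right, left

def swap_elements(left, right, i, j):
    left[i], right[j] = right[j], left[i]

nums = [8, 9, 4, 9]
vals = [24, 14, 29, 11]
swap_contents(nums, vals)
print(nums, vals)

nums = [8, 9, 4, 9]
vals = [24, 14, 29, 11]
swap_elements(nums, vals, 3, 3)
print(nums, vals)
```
[8, 9, 4, 9] [24, 14, 29, 11]
[8, 9, 4, 11] [24, 14, 29, 9]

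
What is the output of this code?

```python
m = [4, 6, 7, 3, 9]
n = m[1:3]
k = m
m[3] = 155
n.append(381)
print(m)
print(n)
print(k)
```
[4, 6, 7, 155, 9]
[6, 7, 381]
[4, 6, 7, 155, 9]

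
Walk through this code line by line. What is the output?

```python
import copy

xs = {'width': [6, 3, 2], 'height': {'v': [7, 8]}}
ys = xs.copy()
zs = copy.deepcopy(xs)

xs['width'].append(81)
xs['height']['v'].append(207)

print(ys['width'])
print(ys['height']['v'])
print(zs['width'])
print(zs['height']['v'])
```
[6, 3, 2, 81]
[7, 8, 207]
[6, 3, 2]
[7, 8]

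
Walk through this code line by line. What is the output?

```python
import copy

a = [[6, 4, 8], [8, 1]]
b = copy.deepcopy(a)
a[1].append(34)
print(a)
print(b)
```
[[6, 4, 8], [8, 1, 34]]
[[6, 4, 8], [8, 1]]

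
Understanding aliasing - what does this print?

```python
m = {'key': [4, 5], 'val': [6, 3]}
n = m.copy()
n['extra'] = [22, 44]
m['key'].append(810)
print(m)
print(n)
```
{'key': [4, 5, 810], 'val': [6, 3]}
{'key': [4, 5, 810], 'val': [6, 3], 'extra': [22, 44]}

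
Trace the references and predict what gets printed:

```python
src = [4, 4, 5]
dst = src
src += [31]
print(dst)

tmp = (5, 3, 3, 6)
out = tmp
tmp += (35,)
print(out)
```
[4, 4, 5, 31]
(5, 3, 3, 6)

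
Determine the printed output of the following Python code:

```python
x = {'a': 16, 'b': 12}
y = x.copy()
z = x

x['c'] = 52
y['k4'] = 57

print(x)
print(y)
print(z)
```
{'a': 16, 'b': 12, 'c': 52}
{'a': 16, 'b': 12, 'k4': 57}
{'a': 16, 'b': 12, 'c': 52}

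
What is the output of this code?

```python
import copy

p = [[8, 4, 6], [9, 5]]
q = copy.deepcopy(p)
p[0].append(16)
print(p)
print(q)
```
[[8, 4, 6, 16], [9, 5]]
[[8, 4, 6], [9, 5]]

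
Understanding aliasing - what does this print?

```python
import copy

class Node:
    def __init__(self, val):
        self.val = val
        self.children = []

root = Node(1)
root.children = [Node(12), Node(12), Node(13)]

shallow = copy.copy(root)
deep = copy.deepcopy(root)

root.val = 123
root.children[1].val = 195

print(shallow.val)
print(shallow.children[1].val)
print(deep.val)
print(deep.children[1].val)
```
1
195
1
12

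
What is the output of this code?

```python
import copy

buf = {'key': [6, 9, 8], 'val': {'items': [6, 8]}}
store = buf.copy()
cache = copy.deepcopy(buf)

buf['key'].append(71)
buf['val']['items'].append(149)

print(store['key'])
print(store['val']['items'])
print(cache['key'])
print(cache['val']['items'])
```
[6, 9, 8, 71]
[6, 8, 149]
[6, 9, 8]
[6, 8]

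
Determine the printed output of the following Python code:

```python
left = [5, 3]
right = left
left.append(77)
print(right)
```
[5, 3, 77]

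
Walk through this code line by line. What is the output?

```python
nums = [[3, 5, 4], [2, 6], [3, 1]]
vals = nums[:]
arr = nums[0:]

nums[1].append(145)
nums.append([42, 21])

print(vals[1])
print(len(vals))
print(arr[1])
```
[2, 6, 145]
3
[2, 6, 145]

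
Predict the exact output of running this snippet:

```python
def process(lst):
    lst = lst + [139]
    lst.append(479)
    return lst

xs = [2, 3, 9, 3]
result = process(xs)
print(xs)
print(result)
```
[2, 3, 9, 3]
[2, 3, 9, 3, 139, 479]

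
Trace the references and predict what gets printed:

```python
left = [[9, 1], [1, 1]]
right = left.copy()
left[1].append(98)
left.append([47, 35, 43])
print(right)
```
[[9, 1], [1, 1, 98]]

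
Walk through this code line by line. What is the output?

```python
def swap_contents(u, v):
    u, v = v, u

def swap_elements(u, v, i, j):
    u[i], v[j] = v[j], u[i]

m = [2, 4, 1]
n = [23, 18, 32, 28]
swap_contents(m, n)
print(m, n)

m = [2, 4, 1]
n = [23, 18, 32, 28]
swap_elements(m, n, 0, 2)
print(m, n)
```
[2, 4, 1] [23, 18, 32, 28]
[32, 4, 1] [23, 18, 2, 28]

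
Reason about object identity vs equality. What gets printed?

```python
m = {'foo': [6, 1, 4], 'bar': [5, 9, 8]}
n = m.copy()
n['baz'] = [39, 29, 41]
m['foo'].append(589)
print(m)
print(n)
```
{'foo': [6, 1, 4, 589], 'bar': [5, 9, 8]}
{'foo': [6, 1, 4, 589], 'bar': [5, 9, 8], 'baz': [39, 29, 41]}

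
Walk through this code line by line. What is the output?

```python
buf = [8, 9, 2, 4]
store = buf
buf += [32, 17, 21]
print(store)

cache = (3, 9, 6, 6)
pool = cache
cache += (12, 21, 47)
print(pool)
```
[8, 9, 2, 4, 32, 17, 21]
(3, 9, 6, 6)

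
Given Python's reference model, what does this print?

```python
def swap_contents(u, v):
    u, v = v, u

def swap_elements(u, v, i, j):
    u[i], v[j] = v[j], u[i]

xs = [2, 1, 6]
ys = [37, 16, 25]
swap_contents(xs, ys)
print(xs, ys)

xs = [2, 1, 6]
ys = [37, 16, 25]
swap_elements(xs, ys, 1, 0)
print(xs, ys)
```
[2, 1, 6] [37, 16, 25]
[2, 37, 6] [1, 16, 25]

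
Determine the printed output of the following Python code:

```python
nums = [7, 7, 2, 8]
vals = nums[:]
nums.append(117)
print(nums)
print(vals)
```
[7, 7, 2, 8, 117]
[7, 7, 2, 8]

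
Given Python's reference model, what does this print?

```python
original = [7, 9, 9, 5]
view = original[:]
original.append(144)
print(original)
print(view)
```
[7, 9, 9, 5, 144]
[7, 9, 9, 5]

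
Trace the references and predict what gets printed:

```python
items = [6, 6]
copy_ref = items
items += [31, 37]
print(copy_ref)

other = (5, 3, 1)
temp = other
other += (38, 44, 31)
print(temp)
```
[6, 6, 31, 37]
(5, 3, 1)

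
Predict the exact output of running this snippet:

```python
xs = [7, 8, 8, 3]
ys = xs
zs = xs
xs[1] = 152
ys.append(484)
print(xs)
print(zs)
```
[7, 152, 8, 3, 484]
[7, 152, 8, 3, 484]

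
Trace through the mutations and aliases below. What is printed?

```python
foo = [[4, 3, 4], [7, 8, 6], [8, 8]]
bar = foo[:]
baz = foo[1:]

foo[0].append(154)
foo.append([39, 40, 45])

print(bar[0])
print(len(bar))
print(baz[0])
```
[4, 3, 4, 154]
3
[7, 8, 6]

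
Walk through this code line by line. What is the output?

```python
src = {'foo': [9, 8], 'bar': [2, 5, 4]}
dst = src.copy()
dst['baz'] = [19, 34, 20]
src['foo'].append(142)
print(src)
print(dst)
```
{'foo': [9, 8, 142], 'bar': [2, 5, 4]}
{'foo': [9, 8, 142], 'bar': [2, 5, 4], 'baz': [19, 34, 20]}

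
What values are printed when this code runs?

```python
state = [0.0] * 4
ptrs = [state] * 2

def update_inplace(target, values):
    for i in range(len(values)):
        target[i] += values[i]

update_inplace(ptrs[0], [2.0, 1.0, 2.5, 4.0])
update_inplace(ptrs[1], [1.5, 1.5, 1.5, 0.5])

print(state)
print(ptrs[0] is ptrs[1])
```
[3.5, 2.5, 4.0, 4.5]
True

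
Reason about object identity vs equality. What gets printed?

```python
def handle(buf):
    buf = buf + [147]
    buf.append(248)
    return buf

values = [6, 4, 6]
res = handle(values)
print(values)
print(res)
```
[6, 4, 6]
[6, 4, 6, 147, 248]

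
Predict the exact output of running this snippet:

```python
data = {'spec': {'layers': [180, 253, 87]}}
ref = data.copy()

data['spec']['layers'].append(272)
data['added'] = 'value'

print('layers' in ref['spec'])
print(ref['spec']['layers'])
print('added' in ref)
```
True
[180, 253, 87, 272]
False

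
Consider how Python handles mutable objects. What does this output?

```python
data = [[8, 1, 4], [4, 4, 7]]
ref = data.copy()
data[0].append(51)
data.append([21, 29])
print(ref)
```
[[8, 1, 4, 51], [4, 4, 7]]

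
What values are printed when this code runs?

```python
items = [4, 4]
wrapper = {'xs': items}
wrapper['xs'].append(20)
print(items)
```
[4, 4, 20]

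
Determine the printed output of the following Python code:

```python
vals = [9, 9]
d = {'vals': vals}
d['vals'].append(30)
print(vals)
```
[9, 9, 30]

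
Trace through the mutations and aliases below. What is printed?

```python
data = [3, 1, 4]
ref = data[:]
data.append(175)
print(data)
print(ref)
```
[3, 1, 4, 175]
[3, 1, 4]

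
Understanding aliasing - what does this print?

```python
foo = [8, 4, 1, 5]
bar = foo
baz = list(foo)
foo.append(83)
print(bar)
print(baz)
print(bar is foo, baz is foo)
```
[8, 4, 1, 5, 83]
[8, 4, 1, 5]
True False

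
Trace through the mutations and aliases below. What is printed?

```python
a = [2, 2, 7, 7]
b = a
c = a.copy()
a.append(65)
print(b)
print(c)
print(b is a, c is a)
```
[2, 2, 7, 7, 65]
[2, 2, 7, 7]
True False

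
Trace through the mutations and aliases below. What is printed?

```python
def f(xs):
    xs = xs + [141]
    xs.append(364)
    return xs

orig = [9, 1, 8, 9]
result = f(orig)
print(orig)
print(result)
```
[9, 1, 8, 9]
[9, 1, 8, 9, 141, 364]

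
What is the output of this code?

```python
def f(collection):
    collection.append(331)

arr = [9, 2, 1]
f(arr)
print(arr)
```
[9, 2, 1, 331]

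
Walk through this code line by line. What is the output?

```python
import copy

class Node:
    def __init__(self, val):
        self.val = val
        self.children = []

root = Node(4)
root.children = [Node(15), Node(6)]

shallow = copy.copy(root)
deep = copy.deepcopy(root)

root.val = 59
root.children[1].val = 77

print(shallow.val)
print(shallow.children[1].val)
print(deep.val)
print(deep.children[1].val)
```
4
77
4
6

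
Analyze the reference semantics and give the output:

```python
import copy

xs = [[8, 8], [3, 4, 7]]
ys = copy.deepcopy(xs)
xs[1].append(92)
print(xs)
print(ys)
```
[[8, 8], [3, 4, 7, 92]]
[[8, 8], [3, 4, 7]]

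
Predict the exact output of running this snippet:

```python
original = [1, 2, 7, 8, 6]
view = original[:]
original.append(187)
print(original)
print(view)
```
[1, 2, 7, 8, 6, 187]
[1, 2, 7, 8, 6]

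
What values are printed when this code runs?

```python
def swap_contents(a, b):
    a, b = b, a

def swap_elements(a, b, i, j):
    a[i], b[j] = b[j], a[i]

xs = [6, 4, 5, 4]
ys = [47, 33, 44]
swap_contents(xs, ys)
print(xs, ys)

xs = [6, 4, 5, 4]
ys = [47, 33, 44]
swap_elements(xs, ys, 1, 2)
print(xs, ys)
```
[6, 4, 5, 4] [47, 33, 44]
[6, 44, 5, 4] [47, 33, 4]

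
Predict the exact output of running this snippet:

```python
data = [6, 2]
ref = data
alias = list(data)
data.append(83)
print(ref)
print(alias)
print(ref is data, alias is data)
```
[6, 2, 83]
[6, 2]
True False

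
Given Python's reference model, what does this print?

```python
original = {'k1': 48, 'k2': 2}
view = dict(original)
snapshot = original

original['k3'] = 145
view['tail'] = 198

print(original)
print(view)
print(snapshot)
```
{'k1': 48, 'k2': 2, 'k3': 145}
{'k1': 48, 'k2': 2, 'tail': 198}
{'k1': 48, 'k2': 2, 'k3': 145}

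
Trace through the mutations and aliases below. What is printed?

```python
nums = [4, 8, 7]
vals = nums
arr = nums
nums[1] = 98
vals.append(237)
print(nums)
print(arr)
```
[4, 98, 7, 237]
[4, 98, 7, 237]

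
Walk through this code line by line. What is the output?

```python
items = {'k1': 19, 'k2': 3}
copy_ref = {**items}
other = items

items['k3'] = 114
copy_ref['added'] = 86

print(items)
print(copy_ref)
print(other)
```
{'k1': 19, 'k2': 3, 'k3': 114}
{'k1': 19, 'k2': 3, 'added': 86}
{'k1': 19, 'k2': 3, 'k3': 114}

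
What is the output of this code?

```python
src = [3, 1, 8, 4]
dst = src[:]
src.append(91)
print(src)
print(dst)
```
[3, 1, 8, 4, 91]
[3, 1, 8, 4]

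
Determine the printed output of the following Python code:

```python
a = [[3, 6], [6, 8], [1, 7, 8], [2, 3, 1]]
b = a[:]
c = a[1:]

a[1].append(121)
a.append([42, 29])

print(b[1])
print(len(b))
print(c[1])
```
[6, 8, 121]
4
[1, 7, 8]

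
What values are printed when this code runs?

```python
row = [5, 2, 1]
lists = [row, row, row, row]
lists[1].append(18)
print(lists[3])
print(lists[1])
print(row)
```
[5, 2, 1, 18]
[5, 2, 1, 18]
[5, 2, 1, 18]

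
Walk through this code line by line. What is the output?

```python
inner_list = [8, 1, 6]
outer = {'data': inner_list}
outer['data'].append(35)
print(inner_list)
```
[8, 1, 6, 35]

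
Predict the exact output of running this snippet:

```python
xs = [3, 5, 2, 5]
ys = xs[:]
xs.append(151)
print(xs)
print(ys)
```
[3, 5, 2, 5, 151]
[3, 5, 2, 5]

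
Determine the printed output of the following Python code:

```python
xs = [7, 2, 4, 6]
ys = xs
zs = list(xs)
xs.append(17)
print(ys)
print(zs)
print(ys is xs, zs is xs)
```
[7, 2, 4, 6, 17]
[7, 2, 4, 6]
True False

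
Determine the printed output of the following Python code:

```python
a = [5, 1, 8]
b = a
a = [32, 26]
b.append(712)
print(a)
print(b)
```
[32, 26]
[5, 1, 8, 712]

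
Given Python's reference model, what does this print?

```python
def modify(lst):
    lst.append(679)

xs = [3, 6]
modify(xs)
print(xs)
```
[3, 6, 679]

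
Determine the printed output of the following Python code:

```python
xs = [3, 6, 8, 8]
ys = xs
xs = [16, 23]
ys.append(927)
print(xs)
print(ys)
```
[16, 23]
[3, 6, 8, 8, 927]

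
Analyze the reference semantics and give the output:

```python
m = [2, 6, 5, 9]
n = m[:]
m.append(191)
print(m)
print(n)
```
[2, 6, 5, 9, 191]
[2, 6, 5, 9]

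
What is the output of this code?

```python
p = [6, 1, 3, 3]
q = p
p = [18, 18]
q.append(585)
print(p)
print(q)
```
[18, 18]
[6, 1, 3, 3, 585]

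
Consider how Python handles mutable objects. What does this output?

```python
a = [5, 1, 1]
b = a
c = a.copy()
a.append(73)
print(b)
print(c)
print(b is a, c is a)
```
[5, 1, 1, 73]
[5, 1, 1]
True False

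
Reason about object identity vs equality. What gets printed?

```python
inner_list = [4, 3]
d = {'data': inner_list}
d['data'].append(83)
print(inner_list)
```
[4, 3, 83]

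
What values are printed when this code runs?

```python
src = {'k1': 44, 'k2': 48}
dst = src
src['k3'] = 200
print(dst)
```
{'k1': 44, 'k2': 48, 'k3': 200}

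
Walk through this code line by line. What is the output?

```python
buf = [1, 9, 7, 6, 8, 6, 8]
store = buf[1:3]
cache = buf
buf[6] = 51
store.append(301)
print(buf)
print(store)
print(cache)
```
[1, 9, 7, 6, 8, 6, 51]
[9, 7, 301]
[1, 9, 7, 6, 8, 6, 51]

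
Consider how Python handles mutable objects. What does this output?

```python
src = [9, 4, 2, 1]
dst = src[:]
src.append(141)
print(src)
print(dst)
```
[9, 4, 2, 1, 141]
[9, 4, 2, 1]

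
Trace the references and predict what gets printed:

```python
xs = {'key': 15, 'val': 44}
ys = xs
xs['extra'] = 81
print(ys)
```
{'key': 15, 'val': 44, 'extra': 81}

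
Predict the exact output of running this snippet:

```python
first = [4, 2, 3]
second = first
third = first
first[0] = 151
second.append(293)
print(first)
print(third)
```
[151, 2, 3, 293]
[151, 2, 3, 293]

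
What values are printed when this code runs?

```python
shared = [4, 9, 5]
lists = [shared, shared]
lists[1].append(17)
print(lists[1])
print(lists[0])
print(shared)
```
[4, 9, 5, 17]
[4, 9, 5, 17]
[4, 9, 5, 17]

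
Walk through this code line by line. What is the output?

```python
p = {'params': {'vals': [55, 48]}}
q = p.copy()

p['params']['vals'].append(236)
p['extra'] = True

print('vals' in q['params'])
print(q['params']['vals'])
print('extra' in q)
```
True
[55, 48, 236]
False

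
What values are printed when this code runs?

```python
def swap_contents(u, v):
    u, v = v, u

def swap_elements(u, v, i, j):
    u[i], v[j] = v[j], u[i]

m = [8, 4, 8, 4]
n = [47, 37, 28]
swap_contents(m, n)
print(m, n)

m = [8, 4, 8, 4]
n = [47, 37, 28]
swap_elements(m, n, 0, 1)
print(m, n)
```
[8, 4, 8, 4] [47, 37, 28]
[37, 4, 8, 4] [47, 8, 28]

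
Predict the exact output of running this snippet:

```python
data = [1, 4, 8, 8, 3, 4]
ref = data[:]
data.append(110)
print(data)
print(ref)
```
[1, 4, 8, 8, 3, 4, 110]
[1, 4, 8, 8, 3, 4]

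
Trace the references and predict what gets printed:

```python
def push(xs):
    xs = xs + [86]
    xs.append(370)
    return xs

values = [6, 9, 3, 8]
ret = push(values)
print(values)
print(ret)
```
[6, 9, 3, 8]
[6, 9, 3, 8, 86, 370]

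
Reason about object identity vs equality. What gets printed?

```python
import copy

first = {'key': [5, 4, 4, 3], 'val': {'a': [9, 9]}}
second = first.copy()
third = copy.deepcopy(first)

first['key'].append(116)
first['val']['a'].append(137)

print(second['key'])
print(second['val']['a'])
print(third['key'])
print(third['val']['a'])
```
[5, 4, 4, 3, 116]
[9, 9, 137]
[5, 4, 4, 3]
[9, 9]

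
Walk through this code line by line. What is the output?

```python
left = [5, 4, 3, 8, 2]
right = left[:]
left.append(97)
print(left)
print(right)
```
[5, 4, 3, 8, 2, 97]
[5, 4, 3, 8, 2]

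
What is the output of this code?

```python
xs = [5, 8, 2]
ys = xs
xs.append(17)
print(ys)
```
[5, 8, 2, 17]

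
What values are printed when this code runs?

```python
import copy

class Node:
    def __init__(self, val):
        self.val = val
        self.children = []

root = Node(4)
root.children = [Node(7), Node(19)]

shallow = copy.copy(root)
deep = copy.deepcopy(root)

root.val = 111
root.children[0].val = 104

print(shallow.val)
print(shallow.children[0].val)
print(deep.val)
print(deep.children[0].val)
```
4
104
4
7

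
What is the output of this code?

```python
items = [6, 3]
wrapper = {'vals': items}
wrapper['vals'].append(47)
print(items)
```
[6, 3, 47]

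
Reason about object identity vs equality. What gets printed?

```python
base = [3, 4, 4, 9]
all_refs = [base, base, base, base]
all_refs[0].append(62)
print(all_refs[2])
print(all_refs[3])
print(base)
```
[3, 4, 4, 9, 62]
[3, 4, 4, 9, 62]
[3, 4, 4, 9, 62]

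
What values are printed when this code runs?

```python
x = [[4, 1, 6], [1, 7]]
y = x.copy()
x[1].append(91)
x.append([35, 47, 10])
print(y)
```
[[4, 1, 6], [1, 7, 91]]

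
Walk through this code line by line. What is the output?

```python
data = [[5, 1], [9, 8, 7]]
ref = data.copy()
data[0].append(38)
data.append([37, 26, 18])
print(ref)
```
[[5, 1, 38], [9, 8, 7]]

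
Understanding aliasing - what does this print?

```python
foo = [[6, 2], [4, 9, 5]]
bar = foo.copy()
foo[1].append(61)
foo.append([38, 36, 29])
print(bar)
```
[[6, 2], [4, 9, 5, 61]]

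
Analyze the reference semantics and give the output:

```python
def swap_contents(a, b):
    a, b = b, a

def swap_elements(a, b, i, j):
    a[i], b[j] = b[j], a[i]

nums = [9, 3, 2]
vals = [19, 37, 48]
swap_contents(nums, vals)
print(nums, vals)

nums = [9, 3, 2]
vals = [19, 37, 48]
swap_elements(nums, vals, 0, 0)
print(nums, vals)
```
[9, 3, 2] [19, 37, 48]
[19, 3, 2] [9, 37, 48]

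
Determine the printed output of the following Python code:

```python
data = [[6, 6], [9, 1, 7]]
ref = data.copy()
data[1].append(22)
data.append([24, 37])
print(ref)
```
[[6, 6], [9, 1, 7, 22]]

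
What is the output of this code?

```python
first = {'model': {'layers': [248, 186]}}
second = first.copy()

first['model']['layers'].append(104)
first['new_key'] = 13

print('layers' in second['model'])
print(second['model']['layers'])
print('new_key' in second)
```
True
[248, 186, 104]
False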